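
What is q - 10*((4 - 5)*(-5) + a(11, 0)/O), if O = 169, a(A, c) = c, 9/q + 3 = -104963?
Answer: -5248309/104966 ≈ -50.000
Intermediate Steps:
q = -9/104966 (q = 9/(-3 - 104963) = 9/(-104966) = 9*(-1/104966) = -9/104966 ≈ -8.5742e-5)
q - 10*((4 - 5)*(-5) + a(11, 0)/O) = -9/104966 - 10*((4 - 5)*(-5) + 0/169) = -9/104966 - 10*(-1*(-5) + 0*(1/169)) = -9/104966 - 10*(5 + 0) = -9/104966 - 10*5 = -9/104966 - 50 = -5248309/104966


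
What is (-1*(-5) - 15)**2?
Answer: 100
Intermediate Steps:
(-1*(-5) - 15)**2 = (5 - 15)**2 = (-10)**2 = 100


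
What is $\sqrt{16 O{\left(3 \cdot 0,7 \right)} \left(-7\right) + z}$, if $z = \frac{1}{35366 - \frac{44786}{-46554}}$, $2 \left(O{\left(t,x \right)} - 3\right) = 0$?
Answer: $\frac{3 i \sqrt{1012059971150596437}}{164647355} \approx 18.33 i$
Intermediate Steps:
$O{\left(t,x \right)} = 3$ ($O{\left(t,x \right)} = 3 + \frac{1}{2} \cdot 0 = 3 + 0 = 3$)
$z = \frac{23277}{823236775}$ ($z = \frac{1}{35366 - - \frac{22393}{23277}} = \frac{1}{35366 + \frac{22393}{23277}} = \frac{1}{\frac{823236775}{23277}} = \frac{23277}{823236775} \approx 2.8275 \cdot 10^{-5}$)
$\sqrt{16 O{\left(3 \cdot 0,7 \right)} \left(-7\right) + z} = \sqrt{16 \cdot 3 \left(-7\right) + \frac{23277}{823236775}} = \sqrt{48 \left(-7\right) + \frac{23277}{823236775}} = \sqrt{-336 + \frac{23277}{823236775}} = \sqrt{- \frac{276607533123}{823236775}} = \frac{3 i \sqrt{1012059971150596437}}{164647355}$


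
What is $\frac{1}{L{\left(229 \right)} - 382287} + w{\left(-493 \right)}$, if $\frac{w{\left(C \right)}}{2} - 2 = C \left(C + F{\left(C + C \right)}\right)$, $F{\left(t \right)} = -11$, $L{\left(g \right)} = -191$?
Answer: $\frac{190071677143}{382478} \approx 4.9695 \cdot 10^{5}$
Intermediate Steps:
$w{\left(C \right)} = 4 + 2 C \left(-11 + C\right)$ ($w{\left(C \right)} = 4 + 2 C \left(C - 11\right) = 4 + 2 C \left(-11 + C\right)$)
$\frac{1}{L{\left(229 \right)} - 382287} + w{\left(-493 \right)} = \frac{1}{-191 - 382287} + \left(4 - -10846 + 2 \left(-493\right)^{2}\right) = \frac{1}{-382478} + \left(4 + 10846 + 2 \cdot 243049\right) = - \frac{1}{382478} + \left(4 + 10846 + 486098\right) = - \frac{1}{382478} + 496948 = \frac{190071677143}{382478}$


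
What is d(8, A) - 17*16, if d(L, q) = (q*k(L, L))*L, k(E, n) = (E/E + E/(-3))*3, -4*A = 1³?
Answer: -262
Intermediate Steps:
A = -¼ (A = -¼*1³ = -¼*1 = -¼ ≈ -0.25000)
k(E, n) = 3 - E (k(E, n) = (1 + E*(-⅓))*3 = (1 - E/3)*3 = 3 - E)
d(L, q) = L*q*(3 - L) (d(L, q) = (q*(3 - L))*L = L*q*(3 - L))
d(8, A) - 17*16 = 8*(-¼)*(3 - 1*8) - 17*16 = 8*(-¼)*(3 - 8) - 272 = 8*(-¼)*(-5) - 272 = 10 - 272 = -262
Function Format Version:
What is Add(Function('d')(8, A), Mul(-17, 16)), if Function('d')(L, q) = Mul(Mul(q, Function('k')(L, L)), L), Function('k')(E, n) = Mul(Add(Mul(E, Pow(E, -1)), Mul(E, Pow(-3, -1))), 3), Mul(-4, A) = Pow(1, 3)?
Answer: -262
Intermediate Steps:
A = Rational(-1, 4) (A = Mul(Rational(-1, 4), Pow(1, 3)) = Mul(Rational(-1, 4), 1) = Rational(-1, 4) ≈ -0.25000)
Function('k')(E, n) = Add(3, Mul(-1, E)) (Function('k')(E, n) = Mul(Add(1, Mul(E, Rational(-1, 3))), 3) = Mul(Add(1, Mul(Rational(-1, 3), E)), 3) = Add(3, Mul(-1, E)))
Function('d')(L, q) = Mul(L, q, Add(3, Mul(-1, L))) (Function('d')(L, q) = Mul(Mul(q, Add(3, Mul(-1, L))), L) = Mul(L, q, Add(3, Mul(-1, L))))
Add(Function('d')(8, A), Mul(-17, 16)) = Add(Mul(8, Rational(-1, 4), Add(3, Mul(-1, 8))), Mul(-17, 16)) = Add(Mul(8, Rational(-1, 4), Add(3, -8)), -272) = Add(Mul(8, Rational(-1, 4), -5), -272) = Add(10, -272) = -262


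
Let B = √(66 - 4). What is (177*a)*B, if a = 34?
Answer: 6018*√62 ≈ 47386.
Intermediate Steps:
B = √62 ≈ 7.8740
(177*a)*B = (177*34)*√62 = 6018*√62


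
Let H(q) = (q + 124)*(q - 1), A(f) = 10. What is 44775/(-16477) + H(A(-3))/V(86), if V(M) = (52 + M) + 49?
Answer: 11498337/3081199 ≈ 3.7318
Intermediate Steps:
H(q) = (-1 + q)*(124 + q) (H(q) = (124 + q)*(-1 + q) = (-1 + q)*(124 + q))
V(M) = 101 + M
44775/(-16477) + H(A(-3))/V(86) = 44775/(-16477) + (-124 + 10**2 + 123*10)/(101 + 86) = 44775*(-1/16477) + (-124 + 100 + 1230)/187 = -44775/16477 + 1206*(1/187) = -44775/16477 + 1206/187 = 11498337/3081199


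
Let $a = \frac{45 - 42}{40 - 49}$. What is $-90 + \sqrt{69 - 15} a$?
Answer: $-90 - \sqrt{6} \approx -92.449$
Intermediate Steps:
$a = - \frac{1}{3}$ ($a = \frac{3}{-9} = 3 \left(- \frac{1}{9}\right) = - \frac{1}{3} \approx -0.33333$)
$-90 + \sqrt{69 - 15} a = -90 + \sqrt{69 - 15} \left(- \frac{1}{3}\right) = -90 + \sqrt{54} \left(- \frac{1}{3}\right) = -90 + 3 \sqrt{6} \left(- \frac{1}{3}\right) = -90 - \sqrt{6}$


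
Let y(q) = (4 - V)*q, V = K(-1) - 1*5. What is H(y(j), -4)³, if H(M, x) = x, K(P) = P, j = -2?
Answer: -64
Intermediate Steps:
V = -6 (V = -1 - 1*5 = -1 - 5 = -6)
y(q) = 10*q (y(q) = (4 - 1*(-6))*q = (4 + 6)*q = 10*q)
H(y(j), -4)³ = (-4)³ = -64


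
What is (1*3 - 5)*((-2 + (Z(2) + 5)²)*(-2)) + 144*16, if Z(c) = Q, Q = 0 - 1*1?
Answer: 2360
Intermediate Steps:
Q = -1 (Q = 0 - 1 = -1)
Z(c) = -1
(1*3 - 5)*((-2 + (Z(2) + 5)²)*(-2)) + 144*16 = (1*3 - 5)*((-2 + (-1 + 5)²)*(-2)) + 144*16 = (3 - 5)*((-2 + 4²)*(-2)) + 2304 = -2*(-2 + 16)*(-2) + 2304 = -28*(-2) + 2304 = -2*(-28) + 2304 = 56 + 2304 = 2360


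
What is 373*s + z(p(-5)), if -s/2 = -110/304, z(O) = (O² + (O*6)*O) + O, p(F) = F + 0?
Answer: 33435/76 ≈ 439.93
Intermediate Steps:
p(F) = F
z(O) = O + 7*O² (z(O) = (O² + (6*O)*O) + O = (O² + 6*O²) + O = 7*O² + O = O + 7*O²)
s = 55/76 (s = -(-220)/304 = -2*(-55/152) = 55/76 ≈ 0.72368)
373*s + z(p(-5)) = 373*(55/76) - 5*(1 + 7*(-5)) = 20515/76 - 5*(1 - 35) = 20515/76 - 5*(-34) = 20515/76 + 170 = 33435/76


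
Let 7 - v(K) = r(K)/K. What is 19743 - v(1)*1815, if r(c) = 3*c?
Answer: 12483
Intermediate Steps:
v(K) = 4 (v(K) = 7 - 3*K/K = 7 - 1*3 = 7 - 3 = 4)
19743 - v(1)*1815 = 19743 - 4*1815 = 19743 - 1*7260 = 19743 - 7260 = 12483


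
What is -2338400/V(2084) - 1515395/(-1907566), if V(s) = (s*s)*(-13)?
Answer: 5626215115435/6731291093878 ≈ 0.83583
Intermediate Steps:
V(s) = -13*s**2 (V(s) = s**2*(-13) = -13*s**2)
-2338400/V(2084) - 1515395/(-1907566) = -2338400/((-13*2084**2)) - 1515395/(-1907566) = -2338400/((-13*4343056)) - 1515395*(-1/1907566) = -2338400/(-56459728) + 1515395/1907566 = -2338400*(-1/56459728) + 1515395/1907566 = 146150/3528733 + 1515395/1907566 = 5626215115435/6731291093878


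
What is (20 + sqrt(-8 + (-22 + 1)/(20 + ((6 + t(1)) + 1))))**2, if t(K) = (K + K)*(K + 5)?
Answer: (260 + I*sqrt(1443))**2/169 ≈ 391.46 + 116.88*I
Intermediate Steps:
t(K) = 2*K*(5 + K) (t(K) = (2*K)*(5 + K) = 2*K*(5 + K))
(20 + sqrt(-8 + (-22 + 1)/(20 + ((6 + t(1)) + 1))))**2 = (20 + sqrt(-8 + (-22 + 1)/(20 + ((6 + 2*1*(5 + 1)) + 1))))**2 = (20 + sqrt(-8 - 21/(20 + ((6 + 2*1*6) + 1))))**2 = (20 + sqrt(-8 - 21/(20 + ((6 + 12) + 1))))**2 = (20 + sqrt(-8 - 21/(20 + (18 + 1))))**2 = (20 + sqrt(-8 - 21/(20 + 19)))**2 = (20 + sqrt(-8 - 21/39))**2 = (20 + sqrt(-8 - 21*1/39))**2 = (20 + sqrt(-8 - 7/13))**2 = (20 + sqrt(-111/13))**2 = (20 + I*sqrt(1443)/13)**2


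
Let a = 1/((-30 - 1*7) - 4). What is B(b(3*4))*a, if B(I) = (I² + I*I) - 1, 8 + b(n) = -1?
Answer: -161/41 ≈ -3.9268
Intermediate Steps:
b(n) = -9 (b(n) = -8 - 1 = -9)
B(I) = -1 + 2*I² (B(I) = (I² + I²) - 1 = 2*I² - 1 = -1 + 2*I²)
a = -1/41 (a = 1/((-30 - 7) - 4) = 1/(-37 - 4) = 1/(-41) = -1/41 ≈ -0.024390)
B(b(3*4))*a = (-1 + 2*(-9)²)*(-1/41) = (-1 + 2*81)*(-1/41) = (-1 + 162)*(-1/41) = 161*(-1/41) = -161/41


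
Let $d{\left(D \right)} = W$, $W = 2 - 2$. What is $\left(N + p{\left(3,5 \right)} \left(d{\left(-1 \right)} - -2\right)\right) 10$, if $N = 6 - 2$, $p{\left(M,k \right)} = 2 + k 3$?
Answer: $380$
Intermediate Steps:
$W = 0$ ($W = 2 - 2 = 0$)
$p{\left(M,k \right)} = 2 + 3 k$
$d{\left(D \right)} = 0$
$N = 4$ ($N = 6 - 2 = 4$)
$\left(N + p{\left(3,5 \right)} \left(d{\left(-1 \right)} - -2\right)\right) 10 = \left(4 + \left(2 + 3 \cdot 5\right) \left(0 - -2\right)\right) 10 = \left(4 + \left(2 + 15\right) \left(0 + 2\right)\right) 10 = \left(4 + 17 \cdot 2\right) 10 = \left(4 + 34\right) 10 = 38 \cdot 10 = 380$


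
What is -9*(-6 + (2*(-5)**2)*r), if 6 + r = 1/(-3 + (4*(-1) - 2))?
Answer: 2804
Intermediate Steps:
r = -55/9 (r = -6 + 1/(-3 + (4*(-1) - 2)) = -6 + 1/(-3 + (-4 - 2)) = -6 + 1/(-3 - 6) = -6 + 1/(-9) = -6 - 1/9 = -55/9 ≈ -6.1111)
-9*(-6 + (2*(-5)**2)*r) = -9*(-6 + (2*(-5)**2)*(-55/9)) = -9*(-6 + (2*25)*(-55/9)) = -9*(-6 + 50*(-55/9)) = -9*(-6 - 2750/9) = -9*(-2804/9) = 2804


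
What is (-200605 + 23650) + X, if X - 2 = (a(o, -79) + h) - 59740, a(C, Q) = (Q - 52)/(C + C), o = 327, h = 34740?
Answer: -132077393/654 ≈ -2.0195e+5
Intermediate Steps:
a(C, Q) = (-52 + Q)/(2*C) (a(C, Q) = (-52 + Q)/((2*C)) = (-52 + Q)*(1/(2*C)) = (-52 + Q)/(2*C))
X = -16348823/654 (X = 2 + (((½)*(-52 - 79)/327 + 34740) - 59740) = 2 + (((½)*(1/327)*(-131) + 34740) - 59740) = 2 + ((-131/654 + 34740) - 59740) = 2 + (22719829/654 - 59740) = 2 - 16350131/654 = -16348823/654 ≈ -24998.)
(-200605 + 23650) + X = (-200605 + 23650) - 16348823/654 = -176955 - 16348823/654 = -132077393/654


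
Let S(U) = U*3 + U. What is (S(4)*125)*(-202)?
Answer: -404000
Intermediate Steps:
S(U) = 4*U (S(U) = 3*U + U = 4*U)
(S(4)*125)*(-202) = ((4*4)*125)*(-202) = (16*125)*(-202) = 2000*(-202) = -404000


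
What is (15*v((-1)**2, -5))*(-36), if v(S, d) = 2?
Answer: -1080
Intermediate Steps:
(15*v((-1)**2, -5))*(-36) = (15*2)*(-36) = 30*(-36) = -1080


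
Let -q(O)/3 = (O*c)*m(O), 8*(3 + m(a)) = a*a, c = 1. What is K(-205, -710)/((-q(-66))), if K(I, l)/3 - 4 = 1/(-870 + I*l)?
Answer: -923/8246760 ≈ -0.00011192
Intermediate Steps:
m(a) = -3 + a²/8 (m(a) = -3 + (a*a)/8 = -3 + a²/8)
K(I, l) = 12 + 3/(-870 + I*l)
q(O) = -3*O*(-3 + O²/8) (q(O) = -3*O*1*(-3 + O²/8) = -3*O*(-3 + O²/8))
K(-205, -710)/((-q(-66))) = (3*(-3479 + 4*(-205)*(-710))/(-870 - 205*(-710)))/((-3*(-66)*(24 - 1*(-66)²)/8)) = (3*(-3479 + 582200)/(-870 + 145550))/((-3*(-66)*(24 - 1*4356)/8)) = (3*578721/144680)/((-3*(-66)*(24 - 4356)/8)) = (3*(1/144680)*578721)/((-3*(-66)*(-4332)/8)) = 1736163/(144680*((-1*107217))) = (1736163/144680)/(-107217) = (1736163/144680)*(-1/107217) = -923/8246760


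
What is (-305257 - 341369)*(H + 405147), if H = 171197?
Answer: -372679015344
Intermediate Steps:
(-305257 - 341369)*(H + 405147) = (-305257 - 341369)*(171197 + 405147) = -646626*576344 = -372679015344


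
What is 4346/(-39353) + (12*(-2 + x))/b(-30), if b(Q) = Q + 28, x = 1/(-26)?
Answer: 6200629/511589 ≈ 12.120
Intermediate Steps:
x = -1/26 ≈ -0.038462
b(Q) = 28 + Q
4346/(-39353) + (12*(-2 + x))/b(-30) = 4346/(-39353) + (12*(-2 - 1/26))/(28 - 30) = 4346*(-1/39353) + (12*(-53/26))/(-2) = -4346/39353 - 318/13*(-1/2) = -4346/39353 + 159/13 = 6200629/511589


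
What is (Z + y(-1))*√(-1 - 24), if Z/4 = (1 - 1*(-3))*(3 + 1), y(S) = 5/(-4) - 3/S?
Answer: 1315*I/4 ≈ 328.75*I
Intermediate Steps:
y(S) = -5/4 - 3/S (y(S) = 5*(-¼) - 3/S = -5/4 - 3/S)
Z = 64 (Z = 4*((1 - 1*(-3))*(3 + 1)) = 4*((1 + 3)*4) = 4*(4*4) = 4*16 = 64)
(Z + y(-1))*√(-1 - 24) = (64 + (-5/4 - 3/(-1)))*√(-1 - 24) = (64 + (-5/4 - 3*(-1)))*√(-25) = (64 + (-5/4 + 3))*(5*I) = (64 + 7/4)*(5*I) = 263*(5*I)/4 = 1315*I/4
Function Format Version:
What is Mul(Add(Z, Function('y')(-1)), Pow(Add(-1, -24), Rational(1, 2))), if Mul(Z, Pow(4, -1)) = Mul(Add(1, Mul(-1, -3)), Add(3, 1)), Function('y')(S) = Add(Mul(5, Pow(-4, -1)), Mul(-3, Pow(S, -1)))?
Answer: Mul(Rational(1315, 4), I) ≈ Mul(328.75, I)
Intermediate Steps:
Function('y')(S) = Add(Rational(-5, 4), Mul(-3, Pow(S, -1))) (Function('y')(S) = Add(Mul(5, Rational(-1, 4)), Mul(-3, Pow(S, -1))) = Add(Rational(-5, 4), Mul(-3, Pow(S, -1))))
Z = 64 (Z = Mul(4, Mul(Add(1, Mul(-1, -3)), Add(3, 1))) = Mul(4, Mul(Add(1, 3), 4)) = Mul(4, Mul(4, 4)) = Mul(4, 16) = 64)
Mul(Add(Z, Function('y')(-1)), Pow(Add(-1, -24), Rational(1, 2))) = Mul(Add(64, Add(Rational(-5, 4), Mul(-3, Pow(-1, -1)))), Pow(Add(-1, -24), Rational(1, 2))) = Mul(Add(64, Add(Rational(-5, 4), Mul(-3, -1))), Pow(-25, Rational(1, 2))) = Mul(Add(64, Add(Rational(-5, 4), 3)), Mul(5, I)) = Mul(Add(64, Rational(7, 4)), Mul(5, I)) = Mul(Rational(263, 4), Mul(5, I)) = Mul(Rational(1315, 4), I)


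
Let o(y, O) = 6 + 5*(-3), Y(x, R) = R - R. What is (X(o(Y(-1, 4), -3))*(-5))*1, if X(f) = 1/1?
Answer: -5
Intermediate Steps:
Y(x, R) = 0
o(y, O) = -9 (o(y, O) = 6 - 15 = -9)
X(f) = 1
(X(o(Y(-1, 4), -3))*(-5))*1 = (1*(-5))*1 = -5*1 = -5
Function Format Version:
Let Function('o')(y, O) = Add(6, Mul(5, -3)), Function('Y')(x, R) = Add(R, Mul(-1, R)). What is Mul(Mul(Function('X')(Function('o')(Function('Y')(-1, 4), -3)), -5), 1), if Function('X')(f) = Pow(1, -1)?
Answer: -5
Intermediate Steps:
Function('Y')(x, R) = 0
Function('o')(y, O) = -9 (Function('o')(y, O) = Add(6, -15) = -9)
Function('X')(f) = 1
Mul(Mul(Function('X')(Function('o')(Function('Y')(-1, 4), -3)), -5), 1) = Mul(Mul(1, -5), 1) = Mul(-5, 1) = -5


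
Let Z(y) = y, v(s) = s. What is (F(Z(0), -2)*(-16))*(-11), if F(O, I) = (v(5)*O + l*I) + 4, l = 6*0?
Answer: 704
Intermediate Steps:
l = 0
F(O, I) = 4 + 5*O (F(O, I) = (5*O + 0*I) + 4 = (5*O + 0) + 4 = 5*O + 4 = 4 + 5*O)
(F(Z(0), -2)*(-16))*(-11) = ((4 + 5*0)*(-16))*(-11) = ((4 + 0)*(-16))*(-11) = (4*(-16))*(-11) = -64*(-11) = 704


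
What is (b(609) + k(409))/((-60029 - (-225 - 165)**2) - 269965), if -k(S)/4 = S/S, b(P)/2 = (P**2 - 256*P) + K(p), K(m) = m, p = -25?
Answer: -71650/80349 ≈ -0.89174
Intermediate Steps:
b(P) = -50 - 512*P + 2*P**2 (b(P) = 2*((P**2 - 256*P) - 25) = 2*(-25 + P**2 - 256*P) = -50 - 512*P + 2*P**2)
k(S) = -4 (k(S) = -4*S/S = -4*1 = -4)
(b(609) + k(409))/((-60029 - (-225 - 165)**2) - 269965) = ((-50 - 512*609 + 2*609**2) - 4)/((-60029 - (-225 - 165)**2) - 269965) = ((-50 - 311808 + 2*370881) - 4)/((-60029 - 1*(-390)**2) - 269965) = ((-50 - 311808 + 741762) - 4)/((-60029 - 1*152100) - 269965) = (429904 - 4)/((-60029 - 152100) - 269965) = 429900/(-212129 - 269965) = 429900/(-482094) = 429900*(-1/482094) = -71650/80349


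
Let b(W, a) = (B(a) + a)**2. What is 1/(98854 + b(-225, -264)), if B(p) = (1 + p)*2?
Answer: 1/722954 ≈ 1.3832e-6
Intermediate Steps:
B(p) = 2 + 2*p
b(W, a) = (2 + 3*a)**2 (b(W, a) = ((2 + 2*a) + a)**2 = (2 + 3*a)**2)
1/(98854 + b(-225, -264)) = 1/(98854 + (2 + 3*(-264))**2) = 1/(98854 + (2 - 792)**2) = 1/(98854 + (-790)**2) = 1/(98854 + 624100) = 1/722954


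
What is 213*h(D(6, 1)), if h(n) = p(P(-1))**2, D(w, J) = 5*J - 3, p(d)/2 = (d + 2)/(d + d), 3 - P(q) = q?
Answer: 1917/4 ≈ 479.25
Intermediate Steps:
P(q) = 3 - q
p(d) = (2 + d)/d (p(d) = 2*((d + 2)/(d + d)) = 2*((2 + d)/((2*d))) = 2*((2 + d)*(1/(2*d))) = 2*((2 + d)/(2*d)) = (2 + d)/d)
D(w, J) = -3 + 5*J
h(n) = 9/4 (h(n) = ((2 + (3 - 1*(-1)))/(3 - 1*(-1)))**2 = ((2 + (3 + 1))/(3 + 1))**2 = ((2 + 4)/4)**2 = ((1/4)*6)**2 = (3/2)**2 = 9/4)
213*h(D(6, 1)) = 213*(9/4) = 1917/4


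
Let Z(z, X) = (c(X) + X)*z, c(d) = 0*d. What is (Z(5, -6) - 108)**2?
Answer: 19044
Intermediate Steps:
c(d) = 0
Z(z, X) = X*z (Z(z, X) = (0 + X)*z = X*z)
(Z(5, -6) - 108)**2 = (-6*5 - 108)**2 = (-30 - 108)**2 = (-138)**2 = 19044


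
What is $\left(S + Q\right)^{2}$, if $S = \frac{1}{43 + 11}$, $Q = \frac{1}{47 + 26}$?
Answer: $\frac{16129}{15539364} \approx 0.0010379$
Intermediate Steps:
$Q = \frac{1}{73} \approx 0.013699$
$S = \frac{1}{54} \approx 0.018519$
$\left(S + Q\right)^{2} = \left(\frac{1}{54} + \frac{1}{73}\right)^{2} = \left(\frac{127}{3942}\right)^{2} = \frac{16129}{15539364}$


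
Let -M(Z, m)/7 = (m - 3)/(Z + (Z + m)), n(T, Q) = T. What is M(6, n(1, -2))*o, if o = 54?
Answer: 756/13 ≈ 58.154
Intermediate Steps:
M(Z, m) = -7*(-3 + m)/(m + 2*Z) (M(Z, m) = -7*(m - 3)/(Z + (Z + m)) = -7*(-3 + m)/(m + 2*Z))
M(6, n(1, -2))*o = (7*(3 - 1*1)/(1 + 2*6))*54 = (7*(3 - 1)/(1 + 12))*54 = (7*2/13)*54 = (7*(1/13)*2)*54 = (14/13)*54 = 756/13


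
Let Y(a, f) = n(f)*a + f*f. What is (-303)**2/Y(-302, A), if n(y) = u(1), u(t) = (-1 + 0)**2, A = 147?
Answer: 91809/21307 ≈ 4.3089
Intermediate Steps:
u(t) = 1 (u(t) = (-1)**2 = 1)
n(y) = 1
Y(a, f) = a + f**2 (Y(a, f) = 1*a + f*f = a + f**2)
(-303)**2/Y(-302, A) = (-303)**2/(-302 + 147**2) = 91809/(-302 + 21609) = 91809/21307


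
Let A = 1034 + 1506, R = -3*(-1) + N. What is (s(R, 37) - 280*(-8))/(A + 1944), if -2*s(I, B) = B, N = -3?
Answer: 4443/8968 ≈ 0.49543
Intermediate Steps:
R = 0 (R = -3*(-1) - 3 = 3 - 3 = 0)
s(I, B) = -B/2
A = 2540
(s(R, 37) - 280*(-8))/(A + 1944) = (-1/2*37 - 280*(-8))/(2540 + 1944) = (-37/2 + 2240)/4484 = (4443/2)*(1/4484) = 4443/8968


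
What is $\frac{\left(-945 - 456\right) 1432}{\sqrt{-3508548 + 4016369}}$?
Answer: $- \frac{2006232 \sqrt{507821}}{507821} \approx -2815.3$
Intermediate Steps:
$\frac{\left(-945 - 456\right) 1432}{\sqrt{-3508548 + 4016369}} = \frac{\left(-1401\right) 1432}{\sqrt{507821}} = - 2006232 \frac{\sqrt{507821}}{507821} = - \frac{2006232 \sqrt{507821}}{507821}$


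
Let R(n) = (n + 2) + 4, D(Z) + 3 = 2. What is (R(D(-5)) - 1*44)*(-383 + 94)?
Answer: 11271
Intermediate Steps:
D(Z) = -1 (D(Z) = -3 + 2 = -1)
R(n) = 6 + n (R(n) = (2 + n) + 4 = 6 + n)
(R(D(-5)) - 1*44)*(-383 + 94) = ((6 - 1) - 1*44)*(-383 + 94) = (5 - 44)*(-289) = -39*(-289) = 11271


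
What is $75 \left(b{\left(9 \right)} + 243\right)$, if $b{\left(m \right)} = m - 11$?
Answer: $18075$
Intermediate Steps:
$b{\left(m \right)} = -11 + m$
$75 \left(b{\left(9 \right)} + 243\right) = 75 \left(\left(-11 + 9\right) + 243\right) = 75 \left(-2 + 243\right) = 75 \cdot 241 = 18075$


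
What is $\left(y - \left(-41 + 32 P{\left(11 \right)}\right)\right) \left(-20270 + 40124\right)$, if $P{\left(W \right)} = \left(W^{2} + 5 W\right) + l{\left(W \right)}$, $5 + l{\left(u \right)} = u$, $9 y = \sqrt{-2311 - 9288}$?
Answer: $-114815682 + 2206 i \sqrt{11599} \approx -1.1482 \cdot 10^{8} + 2.3758 \cdot 10^{5} i$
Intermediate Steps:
$y = \frac{i \sqrt{11599}}{9}$ ($y = \frac{\sqrt{-2311 - 9288}}{9} = \frac{\sqrt{-11599}}{9} = \frac{i \sqrt{11599}}{9} \approx 11.967 i$)
$l{\left(u \right)} = -5 + u$
$P{\left(W \right)} = -5 + W^{2} + 6 W$ ($P{\left(W \right)} = \left(W^{2} + 5 W\right) + \left(-5 + W\right) = -5 + W^{2} + 6 W$)
$\left(y - \left(-41 + 32 P{\left(11 \right)}\right)\right) \left(-20270 + 40124\right) = \left(\frac{i \sqrt{11599}}{9} + \left(- 32 \left(-5 + 11^{2} + 6 \cdot 11\right) + 41\right)\right) \left(-20270 + 40124\right) = \left(\frac{i \sqrt{11599}}{9} + \left(- 32 \left(-5 + 121 + 66\right) + 41\right)\right) 19854 = \left(\frac{i \sqrt{11599}}{9} + \left(\left(-32\right) 182 + 41\right)\right) 19854 = \left(\frac{i \sqrt{11599}}{9} + \left(-5824 + 41\right)\right) 19854 = \left(\frac{i \sqrt{11599}}{9} - 5783\right) 19854 = \left(-5783 + \frac{i \sqrt{11599}}{9}\right) 19854 = -114815682 + 2206 i \sqrt{11599}$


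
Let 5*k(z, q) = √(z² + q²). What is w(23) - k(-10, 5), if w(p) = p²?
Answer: 529 - √5 ≈ 526.76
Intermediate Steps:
k(z, q) = √(q² + z²)/5 (k(z, q) = √(z² + q²)/5 = √(q² + z²)/5)
w(23) - k(-10, 5) = 23² - √(5² + (-10)²)/5 = 529 - √(25 + 100)/5 = 529 - √125/5 = 529 - 5*√5/5 = 529 - √5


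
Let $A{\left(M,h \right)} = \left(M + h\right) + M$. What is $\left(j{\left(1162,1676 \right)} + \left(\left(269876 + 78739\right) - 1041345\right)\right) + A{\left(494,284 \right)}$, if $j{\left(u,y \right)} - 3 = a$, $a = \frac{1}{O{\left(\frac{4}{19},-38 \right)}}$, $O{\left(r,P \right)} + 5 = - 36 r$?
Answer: $- \frac{165257764}{239} \approx -6.9146 \cdot 10^{5}$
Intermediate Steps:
$A{\left(M,h \right)} = h + 2 M$
$O{\left(r,P \right)} = -5 - 36 r$
$a = - \frac{19}{239}$ ($a = \frac{1}{-5 - 36 \cdot \frac{4}{19}} = \frac{1}{-5 - 36 \cdot 4 \cdot \frac{1}{19}} = \frac{1}{-5 - \frac{144}{19}} = \frac{1}{- \frac{239}{19}} = - \frac{19}{239} \approx -0.079498$)
$j{\left(u,y \right)} = \frac{698}{239}$ ($j{\left(u,y \right)} = 3 - \frac{19}{239} = \frac{698}{239}$)
$\left(j{\left(1162,1676 \right)} + \left(\left(269876 + 78739\right) - 1041345\right)\right) + A{\left(494,284 \right)} = \left(\frac{698}{239} + \left(\left(269876 + 78739\right) - 1041345\right)\right) + \left(284 + 2 \cdot 494\right) = \left(\frac{698}{239} + \left(348615 - 1041345\right)\right) + \left(284 + 988\right) = \left(\frac{698}{239} - 692730\right) + 1272 = - \frac{165561772}{239} + 1272 = - \frac{165257764}{239}$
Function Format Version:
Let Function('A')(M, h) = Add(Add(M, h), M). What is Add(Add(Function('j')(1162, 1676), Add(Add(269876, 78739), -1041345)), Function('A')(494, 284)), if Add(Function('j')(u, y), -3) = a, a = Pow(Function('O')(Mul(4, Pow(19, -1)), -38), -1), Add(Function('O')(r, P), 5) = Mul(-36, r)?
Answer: Rational(-165257764, 239) ≈ -6.9146e+5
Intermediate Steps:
Function('A')(M, h) = Add(h, Mul(2, M))
Function('O')(r, P) = Add(-5, Mul(-36, r))
a = Rational(-19, 239) (a = Pow(Add(-5, Mul(-36, Mul(4, Pow(19, -1)))), -1) = Pow(Add(-5, Mul(-36, Mul(4, Rational(1, 19)))), -1) = Pow(Add(-5, Mul(-36, Rational(4, 19))), -1) = Pow(Add(-5, Rational(-144, 19)), -1) = Pow(Rational(-239, 19), -1) = Rational(-19, 239) ≈ -0.079498)
Function('j')(u, y) = Rational(698, 239) (Function('j')(u, y) = Add(3, Rational(-19, 239)) = Rational(698, 239))
Add(Add(Function('j')(1162, 1676), Add(Add(269876, 78739), -1041345)), Function('A')(494, 284)) = Add(Add(Rational(698, 239), Add(Add(269876, 78739), -1041345)), Add(284, Mul(2, 494))) = Add(Add(Rational(698, 239), Add(348615, -1041345)), Add(284, 988)) = Add(Add(Rational(698, 239), -692730), 1272) = Add(Rational(-165561772, 239), 1272) = Rational(-165257764, 239)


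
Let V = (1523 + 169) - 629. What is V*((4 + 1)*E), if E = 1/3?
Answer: 5315/3 ≈ 1771.7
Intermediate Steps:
E = 1/3 ≈ 0.33333
V = 1063 (V = 1692 - 629 = 1063)
V*((4 + 1)*E) = 1063*((4 + 1)*(1/3)) = 1063*(5*(1/3)) = 1063*(5/3) = 5315/3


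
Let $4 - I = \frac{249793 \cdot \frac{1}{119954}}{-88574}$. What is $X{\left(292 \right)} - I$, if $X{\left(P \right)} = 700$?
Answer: $\frac{7394864445023}{10624805596} \approx 696.0$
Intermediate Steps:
$I = \frac{42499472177}{10624805596}$ ($I = 4 - \frac{249793 \cdot \frac{1}{119954}}{-88574} = 4 - 249793 \cdot \frac{1}{119954} \left(- \frac{1}{88574}\right) = 4 - \frac{249793}{119954} \left(- \frac{1}{88574}\right) = 4 - - \frac{249793}{10624805596} = 4 + \frac{249793}{10624805596} = \frac{42499472177}{10624805596} \approx 4.0$)
$X{\left(292 \right)} - I = 700 - \frac{42499472177}{10624805596} = \frac{7394864445023}{10624805596}$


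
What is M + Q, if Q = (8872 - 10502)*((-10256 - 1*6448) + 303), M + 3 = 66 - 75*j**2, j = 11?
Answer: 26724618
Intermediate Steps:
M = -9012 (M = -3 + (66 - 75*11**2) = -3 + (66 - 75*121) = -3 + (66 - 9075) = -3 - 9009 = -9012)
Q = 26733630 (Q = -1630*((-10256 - 6448) + 303) = -1630*(-16704 + 303) = -1630*(-16401) = 26733630)
M + Q = -9012 + 26733630 = 26724618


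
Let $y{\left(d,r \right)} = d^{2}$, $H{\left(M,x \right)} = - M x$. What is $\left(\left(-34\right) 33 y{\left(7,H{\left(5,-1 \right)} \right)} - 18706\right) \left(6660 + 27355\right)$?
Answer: $-2506361260$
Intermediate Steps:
$H{\left(M,x \right)} = - M x$
$\left(\left(-34\right) 33 y{\left(7,H{\left(5,-1 \right)} \right)} - 18706\right) \left(6660 + 27355\right) = \left(\left(-34\right) 33 \cdot 7^{2} - 18706\right) \left(6660 + 27355\right) = \left(\left(-1122\right) 49 - 18706\right) 34015 = \left(-54978 - 18706\right) 34015 = \left(-73684\right) 34015 = -2506361260$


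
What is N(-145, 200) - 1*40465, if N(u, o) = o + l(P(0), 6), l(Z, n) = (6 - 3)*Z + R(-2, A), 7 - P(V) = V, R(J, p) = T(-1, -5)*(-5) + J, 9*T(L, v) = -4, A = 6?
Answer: -362194/9 ≈ -40244.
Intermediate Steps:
T(L, v) = -4/9 (T(L, v) = (⅑)*(-4) = -4/9)
R(J, p) = 20/9 + J (R(J, p) = -4/9*(-5) + J = 20/9 + J)
P(V) = 7 - V
l(Z, n) = 2/9 + 3*Z (l(Z, n) = (6 - 3)*Z + (20/9 - 2) = 3*Z + 2/9 = 2/9 + 3*Z)
N(u, o) = 191/9 + o (N(u, o) = o + (2/9 + 3*(7 - 1*0)) = o + (2/9 + 3*(7 + 0)) = o + (2/9 + 3*7) = o + (2/9 + 21) = o + 191/9 = 191/9 + o)
N(-145, 200) - 1*40465 = (191/9 + 200) - 1*40465 = 1991/9 - 40465 = -362194/9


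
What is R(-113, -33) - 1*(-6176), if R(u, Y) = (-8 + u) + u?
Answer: 5942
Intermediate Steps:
R(u, Y) = -8 + 2*u
R(-113, -33) - 1*(-6176) = (-8 + 2*(-113)) - 1*(-6176) = (-8 - 226) + 6176 = -234 + 6176 = 5942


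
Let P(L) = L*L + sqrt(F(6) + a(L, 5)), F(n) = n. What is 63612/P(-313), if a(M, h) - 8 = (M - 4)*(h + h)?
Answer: 6232004028/9597928117 - 127224*I*sqrt(789)/9597928117 ≈ 0.64931 - 0.00037233*I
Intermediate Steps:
a(M, h) = 8 + 2*h*(-4 + M) (a(M, h) = 8 + (M - 4)*(h + h) = 8 + (-4 + M)*(2*h) = 8 + 2*h*(-4 + M))
P(L) = L**2 + sqrt(-26 + 10*L) (P(L) = L*L + sqrt(6 + (8 - 8*5 + 2*L*5)) = L**2 + sqrt(6 + (8 - 40 + 10*L)) = L**2 + sqrt(6 + (-32 + 10*L)) = L**2 + sqrt(-26 + 10*L))
63612/P(-313) = 63612/((-313)**2 + sqrt(-26 + 10*(-313))) = 63612/(97969 + sqrt(-26 - 3130)) = 63612/(97969 + sqrt(-3156)) = 63612/(97969 + 2*I*sqrt(789))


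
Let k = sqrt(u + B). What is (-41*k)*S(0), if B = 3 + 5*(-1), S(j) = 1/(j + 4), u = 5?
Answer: -41*sqrt(3)/4 ≈ -17.754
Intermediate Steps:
S(j) = 1/(4 + j)
B = -2 (B = 3 - 5 = -2)
k = sqrt(3) (k = sqrt(5 - 2) = sqrt(3) ≈ 1.7320)
(-41*k)*S(0) = (-41*sqrt(3))/(4 + 0) = -41*sqrt(3)/4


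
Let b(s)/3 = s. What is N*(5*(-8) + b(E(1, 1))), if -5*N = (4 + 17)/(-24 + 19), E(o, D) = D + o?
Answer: -714/25 ≈ -28.560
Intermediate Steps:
N = 21/25 (N = -(4 + 17)/(5*(-24 + 19)) = -21/(5*(-5)) = -21*(-1)/(5*5) = -⅕*(-21/5) = 21/25 ≈ 0.84000)
b(s) = 3*s
N*(5*(-8) + b(E(1, 1))) = 21*(5*(-8) + 3*(1 + 1))/25 = 21*(-40 + 3*2)/25 = 21*(-40 + 6)/25 = (21/25)*(-34) = -714/25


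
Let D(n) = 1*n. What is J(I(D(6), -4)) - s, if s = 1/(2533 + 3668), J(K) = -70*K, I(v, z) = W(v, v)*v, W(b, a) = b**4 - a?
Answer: -3359701801/6201 ≈ -5.4180e+5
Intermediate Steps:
D(n) = n
I(v, z) = v*(v**4 - v) (I(v, z) = (v**4 - v)*v = v*(v**4 - v))
s = 1/6201 ≈ 0.00016126
J(I(D(6), -4)) - s = -70*(6**5 - 1*6**2) - 1*1/6201 = -70*(7776 - 1*36) - 1/6201 = -70*(7776 - 36) - 1/6201 = -70*7740 - 1/6201 = -541800 - 1/6201 = -3359701801/6201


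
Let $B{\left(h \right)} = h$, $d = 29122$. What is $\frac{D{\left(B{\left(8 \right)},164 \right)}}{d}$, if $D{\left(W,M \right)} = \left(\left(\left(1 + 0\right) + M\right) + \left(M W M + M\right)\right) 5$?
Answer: $\frac{1077485}{29122} \approx 36.999$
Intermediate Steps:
$D{\left(W,M \right)} = 5 + 10 M + 5 W M^{2}$ ($D{\left(W,M \right)} = \left(\left(1 + M\right) + \left(W M^{2} + M\right)\right) 5 = \left(\left(1 + M\right) + \left(M + W M^{2}\right)\right) 5 = \left(1 + 2 M + W M^{2}\right) 5 = 5 + 10 M + 5 W M^{2}$)
$\frac{D{\left(B{\left(8 \right)},164 \right)}}{d} = \frac{5 + 10 \cdot 164 + 5 \cdot 8 \cdot 164^{2}}{29122} = \left(5 + 1640 + 5 \cdot 8 \cdot 26896\right) \frac{1}{29122} = \left(5 + 1640 + 1075840\right) \frac{1}{29122} = 1077485 \cdot \frac{1}{29122} = \frac{1077485}{29122}$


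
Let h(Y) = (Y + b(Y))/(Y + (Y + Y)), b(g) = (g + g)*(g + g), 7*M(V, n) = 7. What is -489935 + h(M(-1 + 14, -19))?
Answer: -1469800/3 ≈ -4.8993e+5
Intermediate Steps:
M(V, n) = 1 (M(V, n) = (⅐)*7 = 1)
b(g) = 4*g² (b(g) = (2*g)*(2*g) = 4*g²)
h(Y) = (Y + 4*Y²)/(3*Y) (h(Y) = (Y + 4*Y²)/(Y + (Y + Y)) = (Y + 4*Y²)/(Y + 2*Y) = (Y + 4*Y²)/((3*Y)) = (Y + 4*Y²)*(1/(3*Y)) = (Y + 4*Y²)/(3*Y))
-489935 + h(M(-1 + 14, -19)) = -489935 + (⅓ + (4/3)*1) = -489935 + (⅓ + 4/3) = -489935 + 5/3 = -1469800/3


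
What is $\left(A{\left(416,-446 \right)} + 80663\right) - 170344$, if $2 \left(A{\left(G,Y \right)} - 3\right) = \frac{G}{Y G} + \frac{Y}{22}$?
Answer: $- \frac{880020005}{9812} \approx -89688.0$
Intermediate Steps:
$A{\left(G,Y \right)} = 3 + \frac{1}{2 Y} + \frac{Y}{44}$ ($A{\left(G,Y \right)} = 3 + \frac{\frac{G}{Y G} + \frac{Y}{22}}{2} = 3 + \frac{\frac{G}{G Y} + Y \frac{1}{22}}{2} = 3 + \frac{G \frac{1}{G Y} + \frac{Y}{22}}{2} = 3 + \frac{\frac{1}{Y} + \frac{Y}{22}}{2} = 3 + \left(\frac{1}{2 Y} + \frac{Y}{44}\right) = 3 + \frac{1}{2 Y} + \frac{Y}{44}$)
$\left(A{\left(416,-446 \right)} + 80663\right) - 170344 = \left(\frac{22 - 446 \left(132 - 446\right)}{44 \left(-446\right)} + 80663\right) - 170344 = \left(\frac{1}{44} \left(- \frac{1}{446}\right) \left(22 - -140044\right) + 80663\right) - 170344 = \left(\frac{1}{44} \left(- \frac{1}{446}\right) \left(22 + 140044\right) + 80663\right) - 170344 = \left(\frac{1}{44} \left(- \frac{1}{446}\right) 140066 + 80663\right) - 170344 = \left(- \frac{70033}{9812} + 80663\right) - 170344 = \frac{791395323}{9812} - 170344 = - \frac{880020005}{9812}$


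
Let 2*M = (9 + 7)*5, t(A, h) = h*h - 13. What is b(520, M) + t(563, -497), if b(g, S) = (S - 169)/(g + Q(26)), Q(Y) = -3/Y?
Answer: 3338641578/13517 ≈ 2.4700e+5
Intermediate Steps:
t(A, h) = -13 + h² (t(A, h) = h² - 13 = -13 + h²)
M = 40 (M = ((9 + 7)*5)/2 = (16*5)/2 = (½)*80 = 40)
b(g, S) = (-169 + S)/(-3/26 + g) (b(g, S) = (S - 169)/(g - 3/26) = (-169 + S)/(g - 3*1/26) = (-169 + S)/(g - 3/26) = (-169 + S)/(-3/26 + g))
b(520, M) + t(563, -497) = 26*(-169 + 40)/(-3 + 26*520) + (-13 + (-497)²) = 26*(-129)/(-3 + 13520) + (-13 + 247009) = 26*(-129)/13517 + 246996 = 26*(1/13517)*(-129) + 246996 = -3354/13517 + 246996 = 3338641578/13517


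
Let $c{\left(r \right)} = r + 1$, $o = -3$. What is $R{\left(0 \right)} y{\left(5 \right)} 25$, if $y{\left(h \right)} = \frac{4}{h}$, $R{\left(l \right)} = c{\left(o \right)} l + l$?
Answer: $0$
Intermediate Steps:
$c{\left(r \right)} = 1 + r$
$R{\left(l \right)} = - l$ ($R{\left(l \right)} = \left(1 - 3\right) l + l = - 2 l + l = - l$)
$R{\left(0 \right)} y{\left(5 \right)} 25 = \left(-1\right) 0 \cdot \frac{4}{5} \cdot 25 = 0 \cdot 4 \cdot \frac{1}{5} \cdot 25 = 0 \cdot \frac{4}{5} \cdot 25 = 0 \cdot 25 = 0$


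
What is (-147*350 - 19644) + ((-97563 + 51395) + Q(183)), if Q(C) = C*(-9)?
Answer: -118909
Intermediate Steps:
Q(C) = -9*C
(-147*350 - 19644) + ((-97563 + 51395) + Q(183)) = (-147*350 - 19644) + ((-97563 + 51395) - 9*183) = (-51450 - 19644) + (-46168 - 1647) = -71094 - 47815 = -118909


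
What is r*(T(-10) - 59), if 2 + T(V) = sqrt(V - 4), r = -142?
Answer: 8662 - 142*I*sqrt(14) ≈ 8662.0 - 531.32*I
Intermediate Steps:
T(V) = -2 + sqrt(-4 + V) (T(V) = -2 + sqrt(V - 4) = -2 + sqrt(-4 + V))
r*(T(-10) - 59) = -142*((-2 + sqrt(-4 - 10)) - 59) = -142*((-2 + sqrt(-14)) - 59) = -142*((-2 + I*sqrt(14)) - 59) = -142*(-61 + I*sqrt(14)) = 8662 - 142*I*sqrt(14)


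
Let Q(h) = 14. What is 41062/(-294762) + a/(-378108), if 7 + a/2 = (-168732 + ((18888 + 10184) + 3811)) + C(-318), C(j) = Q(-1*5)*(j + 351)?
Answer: 2678839240/4643827929 ≈ 0.57686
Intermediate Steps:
C(j) = 4914 + 14*j (C(j) = 14*(j + 351) = 14*(351 + j) = 4914 + 14*j)
a = -270788 (a = -14 + 2*((-168732 + ((18888 + 10184) + 3811)) + (4914 + 14*(-318))) = -14 + 2*((-168732 + (29072 + 3811)) + (4914 - 4452)) = -14 + 2*((-168732 + 32883) + 462) = -14 + 2*(-135849 + 462) = -14 + 2*(-135387) = -14 - 270774 = -270788)
41062/(-294762) + a/(-378108) = 41062/(-294762) - 270788/(-378108) = 41062*(-1/294762) - 270788*(-1/378108) = -20531/147381 + 67697/94527 = 2678839240/4643827929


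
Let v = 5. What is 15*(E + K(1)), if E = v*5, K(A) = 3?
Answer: 420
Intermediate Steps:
E = 25 (E = 5*5 = 25)
15*(E + K(1)) = 15*(25 + 3) = 15*28 = 420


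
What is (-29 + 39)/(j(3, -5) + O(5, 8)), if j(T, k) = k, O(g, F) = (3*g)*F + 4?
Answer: 10/119 ≈ 0.084034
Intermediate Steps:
O(g, F) = 4 + 3*F*g (O(g, F) = 3*F*g + 4 = 4 + 3*F*g)
(-29 + 39)/(j(3, -5) + O(5, 8)) = (-29 + 39)/(-5 + (4 + 3*8*5)) = 10/(-5 + (4 + 120)) = 10/(-5 + 124) = 10/119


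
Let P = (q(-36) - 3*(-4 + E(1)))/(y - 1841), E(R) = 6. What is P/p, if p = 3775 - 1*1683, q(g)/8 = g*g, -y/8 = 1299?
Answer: -5181/12795718 ≈ -0.00040490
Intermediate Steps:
y = -10392 (y = -8*1299 = -10392)
q(g) = 8*g² (q(g) = 8*(g*g) = 8*g²)
p = 2092 (p = 3775 - 1683 = 2092)
P = -10362/12233 (P = (8*(-36)² - 3*(-4 + 6))/(-10392 - 1841) = (8*1296 - 3*2)/(-12233) = (10368 - 6)*(-1/12233) = 10362*(-1/12233) = -10362/12233 ≈ -0.84705)
P/p = -10362/12233/2092 = -10362/12233*1/2092 = -5181/12795718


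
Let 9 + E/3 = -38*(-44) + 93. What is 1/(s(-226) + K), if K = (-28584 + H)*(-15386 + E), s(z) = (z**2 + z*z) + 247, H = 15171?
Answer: 1/135815133 ≈ 7.3629e-9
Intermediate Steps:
E = 5268 (E = -27 + 3*(-38*(-44) + 93) = -27 + 3*(1672 + 93) = -27 + 3*1765 = -27 + 5295 = 5268)
s(z) = 247 + 2*z**2 (s(z) = (z**2 + z**2) + 247 = 2*z**2 + 247 = 247 + 2*z**2)
K = 135712734 (K = (-28584 + 15171)*(-15386 + 5268) = -13413*(-10118) = 135712734)
1/(s(-226) + K) = 1/((247 + 2*(-226)**2) + 135712734) = 1/((247 + 2*51076) + 135712734) = 1/((247 + 102152) + 135712734) = 1/(102399 + 135712734) = 1/135815133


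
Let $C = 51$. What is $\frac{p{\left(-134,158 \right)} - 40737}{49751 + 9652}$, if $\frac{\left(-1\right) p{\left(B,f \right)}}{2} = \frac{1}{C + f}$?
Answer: $- \frac{8514035}{12415227} \approx -0.68577$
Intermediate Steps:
$p{\left(B,f \right)} = - \frac{2}{51 + f}$
$\frac{p{\left(-134,158 \right)} - 40737}{49751 + 9652} = \frac{- \frac{2}{51 + 158} - 40737}{49751 + 9652} = \frac{- \frac{2}{209} - 40737}{59403} = \left(\left(-2\right) \frac{1}{209} - 40737\right) \frac{1}{59403} = \left(- \frac{2}{209} - 40737\right) \frac{1}{59403} = \left(- \frac{8514035}{209}\right) \frac{1}{59403} = - \frac{8514035}{12415227}$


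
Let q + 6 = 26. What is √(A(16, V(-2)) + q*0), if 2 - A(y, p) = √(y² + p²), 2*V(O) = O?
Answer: √(2 - √257) ≈ 3.7458*I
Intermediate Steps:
q = 20 (q = -6 + 26 = 20)
V(O) = O/2
A(y, p) = 2 - √(p² + y²) (A(y, p) = 2 - √(y² + p²) = 2 - √(p² + y²))
√(A(16, V(-2)) + q*0) = √((2 - √(((½)*(-2))² + 16²)) + 20*0) = √((2 - √((-1)² + 256)) + 0) = √((2 - √(1 + 256)) + 0) = √((2 - √257) + 0) = √(2 - √257)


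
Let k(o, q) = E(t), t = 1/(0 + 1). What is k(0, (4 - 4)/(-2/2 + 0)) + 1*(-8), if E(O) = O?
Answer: -7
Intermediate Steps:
t = 1 (t = 1/1 = 1)
k(o, q) = 1
k(0, (4 - 4)/(-2/2 + 0)) + 1*(-8) = 1 + 1*(-8) = 1 - 8 = -7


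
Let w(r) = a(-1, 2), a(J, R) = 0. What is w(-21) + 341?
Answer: 341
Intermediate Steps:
w(r) = 0
w(-21) + 341 = 0 + 341 = 341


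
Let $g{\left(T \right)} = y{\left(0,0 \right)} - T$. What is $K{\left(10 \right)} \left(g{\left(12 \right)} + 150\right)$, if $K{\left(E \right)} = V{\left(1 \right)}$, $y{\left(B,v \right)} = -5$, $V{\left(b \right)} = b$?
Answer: $133$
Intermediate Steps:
$K{\left(E \right)} = 1$
$g{\left(T \right)} = -5 - T$
$K{\left(10 \right)} \left(g{\left(12 \right)} + 150\right) = 1 \left(\left(-5 - 12\right) + 150\right) = 1 \left(-17 + 150\right) = 1 \cdot 133 = 133$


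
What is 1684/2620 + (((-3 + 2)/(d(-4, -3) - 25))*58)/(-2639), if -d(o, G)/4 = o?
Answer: 343489/536445 ≈ 0.64031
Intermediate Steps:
d(o, G) = -4*o
1684/2620 + (((-3 + 2)/(d(-4, -3) - 25))*58)/(-2639) = 1684/2620 + (((-3 + 2)/(-4*(-4) - 25))*58)/(-2639) = 1684*(1/2620) + (-1/(16 - 25)*58)*(-1/2639) = 421/655 + (-1/(-9)*58)*(-1/2639) = 421/655 + (-1*(-1/9)*58)*(-1/2639) = 421/655 + ((1/9)*58)*(-1/2639) = 421/655 + (58/9)*(-1/2639) = 421/655 - 2/819 = 343489/536445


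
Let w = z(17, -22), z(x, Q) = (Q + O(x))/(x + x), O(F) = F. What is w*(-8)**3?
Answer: 1280/17 ≈ 75.294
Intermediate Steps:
z(x, Q) = (Q + x)/(2*x) (z(x, Q) = (Q + x)/(x + x) = (Q + x)/((2*x)) = (Q + x)*(1/(2*x)) = (Q + x)/(2*x))
w = -5/34 (w = (1/2)*(-22 + 17)/17 = (1/2)*(1/17)*(-5) = -5/34 ≈ -0.14706)
w*(-8)**3 = -5/34*(-8)**3 = -5/34*(-512) = 1280/17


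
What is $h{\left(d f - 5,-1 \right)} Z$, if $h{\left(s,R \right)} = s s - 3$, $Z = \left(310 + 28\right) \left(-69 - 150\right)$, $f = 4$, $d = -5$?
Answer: $-46041684$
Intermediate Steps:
$Z = -74022$ ($Z = 338 \left(-219\right) = -74022$)
$h{\left(s,R \right)} = -3 + s^{2}$ ($h{\left(s,R \right)} = s^{2} - 3 = -3 + s^{2}$)
$h{\left(d f - 5,-1 \right)} Z = \left(-3 + \left(\left(-5\right) 4 - 5\right)^{2}\right) \left(-74022\right) = \left(-3 + \left(-20 - 5\right)^{2}\right) \left(-74022\right) = \left(-3 + \left(-25\right)^{2}\right) \left(-74022\right) = \left(-3 + 625\right) \left(-74022\right) = 622 \left(-74022\right) = -46041684$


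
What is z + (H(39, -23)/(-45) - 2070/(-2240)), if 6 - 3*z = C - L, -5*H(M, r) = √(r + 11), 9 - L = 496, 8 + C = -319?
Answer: -33875/672 + 2*I*√3/225 ≈ -50.409 + 0.015396*I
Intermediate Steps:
C = -327 (C = -8 - 319 = -327)
L = -487 (L = 9 - 1*496 = 9 - 496 = -487)
H(M, r) = -√(11 + r)/5 (H(M, r) = -√(r + 11)/5 = -√(11 + r)/5)
z = -154/3 (z = 2 - (-327 - 1*(-487))/3 = 2 - (-327 + 487)/3 = 2 - ⅓*160 = 2 - 160/3 = -154/3 ≈ -51.333)
z + (H(39, -23)/(-45) - 2070/(-2240)) = -154/3 + (-√(11 - 23)/5/(-45) - 2070/(-2240)) = -154/3 + (-2*I*√3/5*(-1/45) - 2070*(-1/2240)) = -154/3 + (-2*I*√3/5*(-1/45) + 207/224) = -154/3 + (2*I*√3/225 + 207/224) = -154/3 + (207/224 + 2*I*√3/225) = -33875/672 + 2*I*√3/225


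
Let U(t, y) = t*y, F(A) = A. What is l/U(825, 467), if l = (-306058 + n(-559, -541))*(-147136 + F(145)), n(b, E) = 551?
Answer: 14968926479/128425 ≈ 1.1656e+5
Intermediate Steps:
l = 44906779437 (l = (-306058 + 551)*(-147136 + 145) = -305507*(-146991) = 44906779437)
l/U(825, 467) = 44906779437/((825*467)) = 44906779437/385275 = 44906779437*(1/385275) = 14968926479/128425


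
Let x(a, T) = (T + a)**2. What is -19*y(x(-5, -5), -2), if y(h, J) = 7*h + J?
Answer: -13262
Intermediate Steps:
y(h, J) = J + 7*h
-19*y(x(-5, -5), -2) = -19*(-2 + 7*(-5 - 5)**2) = -19*(-2 + 7*(-10)**2) = -19*(-2 + 7*100) = -19*(-2 + 700) = -19*698 = -13262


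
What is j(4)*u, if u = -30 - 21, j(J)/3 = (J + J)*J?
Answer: -4896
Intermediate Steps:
j(J) = 6*J**2 (j(J) = 3*((J + J)*J) = 3*((2*J)*J) = 3*(2*J**2) = 6*J**2)
u = -51
j(4)*u = (6*4**2)*(-51) = (6*16)*(-51) = 96*(-51) = -4896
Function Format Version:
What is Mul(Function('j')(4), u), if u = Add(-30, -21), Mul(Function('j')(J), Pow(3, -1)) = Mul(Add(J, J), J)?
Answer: -4896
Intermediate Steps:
Function('j')(J) = Mul(6, Pow(J, 2)) (Function('j')(J) = Mul(3, Mul(Add(J, J), J)) = Mul(3, Mul(Mul(2, J), J)) = Mul(3, Mul(2, Pow(J, 2))) = Mul(6, Pow(J, 2)))
u = -51
Mul(Function('j')(4), u) = Mul(Mul(6, Pow(4, 2)), -51) = Mul(Mul(6, 16), -51) = Mul(96, -51) = -4896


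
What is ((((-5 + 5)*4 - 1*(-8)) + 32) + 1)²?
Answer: 1681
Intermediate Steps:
((((-5 + 5)*4 - 1*(-8)) + 32) + 1)² = (((0*4 + 8) + 32) + 1)² = (((0 + 8) + 32) + 1)² = ((8 + 32) + 1)² = (40 + 1)² = 41² = 1681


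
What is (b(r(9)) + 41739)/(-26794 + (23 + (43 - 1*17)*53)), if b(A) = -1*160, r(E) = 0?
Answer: -41579/25393 ≈ -1.6374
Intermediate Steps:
b(A) = -160
(b(r(9)) + 41739)/(-26794 + (23 + (43 - 1*17)*53)) = (-160 + 41739)/(-26794 + (23 + (43 - 1*17)*53)) = 41579/(-26794 + (23 + (43 - 17)*53)) = 41579/(-26794 + (23 + 26*53)) = 41579/(-26794 + (23 + 1378)) = 41579/(-26794 + 1401) = 41579/(-25393) = 41579*(-1/25393) = -41579/25393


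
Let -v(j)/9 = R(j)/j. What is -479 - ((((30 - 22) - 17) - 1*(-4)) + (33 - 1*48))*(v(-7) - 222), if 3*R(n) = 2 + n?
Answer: -34733/7 ≈ -4961.9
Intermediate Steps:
R(n) = 2/3 + n/3 (R(n) = (2 + n)/3 = 2/3 + n/3)
v(j) = -9*(2/3 + j/3)/j
-479 - ((((30 - 22) - 17) - 1*(-4)) + (33 - 1*48))*(v(-7) - 222) = -479 - ((((30 - 22) - 17) - 1*(-4)) + (33 - 1*48))*((-3 - 6/(-7)) - 222) = -479 - (((8 - 17) + 4) + (33 - 48))*((-3 - 6*(-1/7)) - 222) = -479 - ((-9 + 4) - 15)*((-3 + 6/7) - 222) = -479 - (-5 - 15)*(-15/7 - 222) = -479 - (-20)*(-1569)/7 = -479 - 1*31380/7 = -479 - 31380/7 = -34733/7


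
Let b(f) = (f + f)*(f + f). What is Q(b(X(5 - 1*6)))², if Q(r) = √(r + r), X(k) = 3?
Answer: 72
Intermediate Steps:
b(f) = 4*f² (b(f) = (2*f)*(2*f) = 4*f²)
Q(r) = √2*√r (Q(r) = √(2*r) = √2*√r)
Q(b(X(5 - 1*6)))² = (√2*√(4*3²))² = (√2*√(4*9))² = (√2*√36)² = (√2*6)² = (6*√2)² = 72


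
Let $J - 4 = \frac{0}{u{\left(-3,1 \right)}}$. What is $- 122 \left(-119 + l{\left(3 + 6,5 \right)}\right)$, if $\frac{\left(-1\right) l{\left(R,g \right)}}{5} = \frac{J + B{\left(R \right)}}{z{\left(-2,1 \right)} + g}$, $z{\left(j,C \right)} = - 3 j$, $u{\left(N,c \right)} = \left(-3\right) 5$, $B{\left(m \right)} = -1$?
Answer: $\frac{161528}{11} \approx 14684.0$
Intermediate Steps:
$u{\left(N,c \right)} = -15$
$J = 4$ ($J = 4 + \frac{0}{-15} = 4 + 0 \left(- \frac{1}{15}\right) = 4 + 0 = 4$)
$l{\left(R,g \right)} = - \frac{15}{6 + g}$ ($l{\left(R,g \right)} = - 5 \frac{4 - 1}{\left(-3\right) \left(-2\right) + g} = - 5 \frac{3}{6 + g} = - \frac{15}{6 + g}$)
$- 122 \left(-119 + l{\left(3 + 6,5 \right)}\right) = - 122 \left(-119 - \frac{15}{6 + 5}\right) = - 122 \left(-119 - \frac{15}{11}\right) = \left(-122\right) \left(- \frac{1324}{11}\right) = \frac{161528}{11}$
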